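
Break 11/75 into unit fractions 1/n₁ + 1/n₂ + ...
1/7 + 1/263 + 1/138075

Greedy algorithm:
11/75: ceiling(75/11) = 7, use 1/7
2/525: ceiling(525/2) = 263, use 1/263
1/138075: ceiling(138075/1) = 138075, use 1/138075
Result: 11/75 = 1/7 + 1/263 + 1/138075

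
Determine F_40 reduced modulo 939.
57

Matrix identity: Q^n = [[F_(n+1), F_n], [F_n, F_(n-1)]] with Q = [[1,1],[1,0]].
n = 40 = 101000₂. Square-and-multiply, entries mod 939:
Q^1 = [[1,1],[1,0]]
Q^2 = (Q^1)² = [[2,1],[1,1]]
Q^5 = (Q^2)²·Q = [[8,5],[5,3]]
Q^10 = (Q^5)² = [[89,55],[55,34]]
Q^20 = (Q^10)² = [[617,192],[192,425]]
Q^40 = (Q^20)² = [[637,57],[57,580]]
F_40 mod 939 = Q^40[0][1] = 57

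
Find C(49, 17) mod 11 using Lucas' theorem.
0

Using Lucas' theorem:
Write n=49 and k=17 in base 11:
n in base 11: [4, 5]
k in base 11: [1, 6]
C(49,17) mod 11 = ∏ C(n_i, k_i) mod 11
Digit binomials (mod 11): C(4,1) = 4; C(5,6) = 0 (k_i > n_i)
Product: 4 × 0 = 0 ≡ 0 (mod 11)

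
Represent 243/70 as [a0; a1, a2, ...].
[3; 2, 8, 4]

Euclidean algorithm steps:
243 = 3 × 70 + 33
70 = 2 × 33 + 4
33 = 8 × 4 + 1
4 = 4 × 1 + 0
Continued fraction: [3; 2, 8, 4]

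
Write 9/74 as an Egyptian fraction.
1/9 + 1/96 + 1/10656

Greedy algorithm:
9/74: ceiling(74/9) = 9, use 1/9
7/666: ceiling(666/7) = 96, use 1/96
1/10656: ceiling(10656/1) = 10656, use 1/10656
Result: 9/74 = 1/9 + 1/96 + 1/10656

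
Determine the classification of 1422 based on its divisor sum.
abundant

Proper divisors of 1422: sum = 1 + 2 + 3 + 6 + 9 + 18 + 79 + 158 + 237 + 474 + 711 = 1698
Since 1698 > 1422, 1422 is abundant.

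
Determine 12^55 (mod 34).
24

Repeated squaring. Binary of 55 = 110111.
12^1 ≡ 12 (mod 34); 12^2 ≡ 8 (mod 34); 12^4 ≡ 30 (mod 34); 12^8 ≡ 16 (mod 34); 12^16 ≡ 18 (mod 34); 12^32 ≡ 18 (mod 34)
12^55 = 12^1 × 12^2 × 12^4 × 12^16 × 12^32 ≡ 24 (mod 34)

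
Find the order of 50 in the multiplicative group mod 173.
172

173 is prime, so ord(50) divides φ(173) = 172.
Divisors of 172: 1, 2, 4, 43, 86, 172.
Repeated squaring: 50^1 ≡ 50, 50^2 ≡ 78, 50^4 ≡ 29, 50^8 ≡ 149, 50^16 ≡ 57, 50^32 ≡ 135, 50^64 ≡ 60, 50^128 ≡ 140 (mod 173).
Test 50^d mod 173 for each divisor d in increasing order:
50^1 ≡ 50
50^2 ≡ 78
50^4 ≡ 29
50^43 = 50^32·50^8·50^2·50^1 ≡ 93
50^86 = 50^64·50^16·50^4·50^2 ≡ 172
50^172 = 50^128·50^32·50^8·50^4 ≡ 1  ← first divisor giving 1
The order is 172.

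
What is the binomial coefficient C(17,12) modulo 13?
0

Using Lucas' theorem:
Write n=17 and k=12 in base 13:
n in base 13: [1, 4]
k in base 13: [0, 12]
C(17,12) mod 13 = ∏ C(n_i, k_i) mod 13
Digit binomials (mod 13): C(1,0) = 1; C(4,12) = 0 (k_i > n_i)
Product: 1 × 0 = 0 ≡ 0 (mod 13)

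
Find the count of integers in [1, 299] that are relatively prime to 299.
264

299 = 13 × 23
φ(n) = n × ∏(1 - 1/p) for each prime p dividing n
φ(299) = 299 × (1 - 1/13) × (1 - 1/23) = 264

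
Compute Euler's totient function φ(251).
250

251 = 251
φ(n) = n × ∏(1 - 1/p) for each prime p dividing n
φ(251) = 251 × (1 - 1/251) = 250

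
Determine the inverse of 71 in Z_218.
43

gcd(71, 218) = 1, so the inverse exists.
Extended Euclidean algorithm on (218, 71):
218 = 3 × 71 + 5  ⟹  5 = (1)·218 + (-3)·71
71 = 14 × 5 + 1  ⟹  1 = (-14)·218 + (43)·71
So (43)·71 ≡ 1 (mod 218), i.e. 71^(-1) ≡ 43 (mod 218).
Check: 71 × 43 = 3053 ≡ 1 (mod 218)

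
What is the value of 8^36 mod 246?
10

Repeated squaring. Binary of 36 = 100100.
8^1 ≡ 8 (mod 246); 8^2 ≡ 64 (mod 246); 8^4 ≡ 160 (mod 246); 8^8 ≡ 16 (mod 246); 8^16 ≡ 10 (mod 246); 8^32 ≡ 100 (mod 246)
8^36 = 8^4 × 8^32 ≡ 10 (mod 246)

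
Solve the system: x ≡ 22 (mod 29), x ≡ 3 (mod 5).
138

Using Chinese Remainder Theorem:
M = 29 × 5 = 145
M1 = 5, M2 = 29
y1 = 5^(-1) mod 29 = 6
y2 = 29^(-1) mod 5 = 4
x = (22×5×6 + 3×29×4) mod 145 = 138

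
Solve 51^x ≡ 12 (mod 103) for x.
91

Baby-step giant-step with step n = ⌈√103⌉ = 11.
Baby steps 51^j mod 103 (j:value) for j=0..10: 0:1, 1:51, 2:26, 3:90, 4:58, 5:74, 6:66, 7:70, 8:68, 9:69, 10:17.
Giant-step multiplier: 51^(-11) ≡ 51^(102-11) = 51^91 ≡ 12 (mod 103).
Giant steps γ_i = 12·12^i mod 103: γ_0=12, γ_1=41, γ_2=80, γ_3=33, γ_4=87, γ_5=14, γ_6=65, γ_7=59, γ_8=90 (in table at j=3).
x = i·n + j = 8·11 + 3 = 91.
Check: 51^91 ≡ 12 (mod 103).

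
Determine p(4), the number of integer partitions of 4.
5

p(n) counts ways to write n as a sum of positive integers (order ignored).
Examples: 4; 3 + 1; 2 + 2; 2 + 1 + 1; 1 + 1 + 1 + 1
p(4) = 5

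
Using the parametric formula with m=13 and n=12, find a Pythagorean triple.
(25, 312, 313)

Euclid's formula: a = m² - n², b = 2mn, c = m² + n²
m = 13, n = 12
a = 13² - 12² = 169 - 144 = 25
b = 2 × 13 × 12 = 312
c = 13² + 12² = 169 + 144 = 313
Verification: 25² + 312² = 625 + 97344 = 97969 = 313² ✓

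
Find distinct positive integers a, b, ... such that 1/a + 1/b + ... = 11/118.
1/11 + 1/433 + 1/562034

Greedy algorithm:
11/118: ceiling(118/11) = 11, use 1/11
3/1298: ceiling(1298/3) = 433, use 1/433
1/562034: ceiling(562034/1) = 562034, use 1/562034
Result: 11/118 = 1/11 + 1/433 + 1/562034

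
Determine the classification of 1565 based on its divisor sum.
deficient

Proper divisors of 1565: sum = 1 + 5 + 313 = 319
Since 319 < 1565, 1565 is deficient.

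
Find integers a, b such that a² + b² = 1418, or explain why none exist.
7² + 37² (a=7, b=37)

Factorization: 1418 = 2 × 709
By Fermat: n is sum of two squares iff every prime p ≡ 3 (mod 4) appears to even power.
All primes ≡ 3 (mod 4) appear to even power.
Search a = 0, 1, 2, … for 1418 - a² a perfect square: first hit at a = 7: 1418 - 49 = 1369 = 37².
1418 = 7² + 37² = 49 + 1369 ✓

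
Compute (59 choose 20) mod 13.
4

Using Lucas' theorem:
Write n=59 and k=20 in base 13:
n in base 13: [4, 7]
k in base 13: [1, 7]
C(59,20) mod 13 = ∏ C(n_i, k_i) mod 13
Digit binomials (mod 13): C(4,1) = 4; C(7,7) = 1
Product: 4 × 1 = 4 ≡ 4 (mod 13)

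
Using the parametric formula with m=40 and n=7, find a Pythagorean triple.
(1551, 560, 1649)

Euclid's formula: a = m² - n², b = 2mn, c = m² + n²
m = 40, n = 7
a = 40² - 7² = 1600 - 49 = 1551
b = 2 × 40 × 7 = 560
c = 40² + 7² = 1600 + 49 = 1649
Verification: 1551² + 560² = 2405601 + 313600 = 2719201 = 1649² ✓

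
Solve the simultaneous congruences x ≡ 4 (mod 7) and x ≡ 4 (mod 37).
4

Using Chinese Remainder Theorem:
M = 7 × 37 = 259
M1 = 37, M2 = 7
y1 = 37^(-1) mod 7 = 4
y2 = 7^(-1) mod 37 = 16
x = (4×37×4 + 4×7×16) mod 259 = 4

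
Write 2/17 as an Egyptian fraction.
1/9 + 1/153

Greedy algorithm:
2/17: ceiling(17/2) = 9, use 1/9
1/153: ceiling(153/1) = 153, use 1/153
Result: 2/17 = 1/9 + 1/153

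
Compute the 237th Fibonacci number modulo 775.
467

Matrix identity: Q^n = [[F_(n+1), F_n], [F_n, F_(n-1)]] with Q = [[1,1],[1,0]].
n = 237 = 11101101₂. Square-and-multiply, entries mod 775:
Q^1 = [[1,1],[1,0]]
Q^3 = (Q^1)²·Q = [[3,2],[2,1]]
Q^7 = (Q^3)²·Q = [[21,13],[13,8]]
Q^14 = (Q^7)² = [[610,377],[377,233]]
Q^29 = (Q^14)²·Q = [[465,404],[404,61]]
Q^59 = (Q^29)²·Q = [[620,466],[466,154]]
Q^118 = (Q^59)² = [[156,309],[309,622]]
Q^237 = (Q^118)²·Q = [[619,467],[467,152]]
F_237 mod 775 = Q^237[0][1] = 467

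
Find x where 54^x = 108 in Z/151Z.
41

Baby-step giant-step with step n = ⌈√151⌉ = 13.
Baby steps 54^j mod 151 (j:value) for j=0..12: 0:1, 1:54, 2:47, 3:122, 4:95, 5:147, 6:86, 7:114, 8:116, 9:73, 10:16, 11:109, 12:148.
Giant-step multiplier: 54^(-13) ≡ 54^(150-13) = 54^137 ≡ 96 (mod 151).
Giant steps γ_i = 108·96^i mod 151: γ_0=108, γ_1=100, γ_2=87, γ_3=47 (in table at j=2).
x = i·n + j = 3·13 + 2 = 41.
Check: 54^41 ≡ 108 (mod 151).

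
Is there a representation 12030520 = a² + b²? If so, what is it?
Not possible

Factorization: 12030520 = 2^3 × 5 × 67^3
By Fermat: n is sum of two squares iff every prime p ≡ 3 (mod 4) appears to even power.
Prime(s) ≡ 3 (mod 4) with odd exponent: [(67, 3)]
Therefore 12030520 cannot be expressed as a² + b².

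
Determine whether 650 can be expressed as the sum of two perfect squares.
5² + 25² (a=5, b=25)

Factorization: 650 = 2 × 5^2 × 13
By Fermat: n is sum of two squares iff every prime p ≡ 3 (mod 4) appears to even power.
All primes ≡ 3 (mod 4) appear to even power.
Search a = 0, 1, 2, … for 650 - a² a perfect square: first hit at a = 5: 650 - 25 = 625 = 25².
650 = 5² + 25² = 25 + 625 ✓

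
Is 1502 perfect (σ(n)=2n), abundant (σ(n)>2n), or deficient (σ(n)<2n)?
deficient

Proper divisors of 1502: sum = 1 + 2 + 751 = 754
Since 754 < 1502, 1502 is deficient.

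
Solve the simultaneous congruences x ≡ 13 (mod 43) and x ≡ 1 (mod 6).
13

Using Chinese Remainder Theorem:
M = 43 × 6 = 258
M1 = 6, M2 = 43
y1 = 6^(-1) mod 43 = 36
y2 = 43^(-1) mod 6 = 1
x = (13×6×36 + 1×43×1) mod 258 = 13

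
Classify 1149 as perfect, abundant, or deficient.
deficient

Proper divisors of 1149: sum = 1 + 3 + 383 = 387
Since 387 < 1149, 1149 is deficient.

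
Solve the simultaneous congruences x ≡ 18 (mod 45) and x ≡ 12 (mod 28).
1188

Using Chinese Remainder Theorem:
M = 45 × 28 = 1260
M1 = 28, M2 = 45
y1 = 28^(-1) mod 45 = 37
y2 = 45^(-1) mod 28 = 5
x = (18×28×37 + 12×45×5) mod 1260 = 1188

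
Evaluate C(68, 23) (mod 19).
2

Using Lucas' theorem:
Write n=68 and k=23 in base 19:
n in base 19: [3, 11]
k in base 19: [1, 4]
C(68,23) mod 19 = ∏ C(n_i, k_i) mod 19
Digit binomials (mod 19): C(3,1) = 3; C(11,4) = 330 ≡ 7
Product: 3 × 7 = 21 ≡ 2 (mod 19)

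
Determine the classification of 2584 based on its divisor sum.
abundant

Proper divisors of 2584: sum = 1 + 2 + 4 + 8 + 17 + 19 + 34 + 38 + 68 + 76 + 136 + 152 + 323 + 646 + 1292 = 2816
Since 2816 > 2584, 2584 is abundant.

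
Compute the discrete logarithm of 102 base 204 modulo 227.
104

Baby-step giant-step with step n = ⌈√227⌉ = 16.
Baby steps 204^j mod 227 (j:value) for j=0..15: 0:1, 1:204, 2:75, 3:91, 4:177, 5:15, 6:109, 7:217, 8:3, 9:158, 10:225, 11:46, 12:77, 13:45, 14:100, 15:197.
Giant-step multiplier: 204^(-16) ≡ 204^(226-16) = 204^210 ≡ 101 (mod 227).
Giant steps γ_i = 102·101^i mod 227: γ_0=102, γ_1=87, γ_2=161, γ_3=144, γ_4=16, γ_5=27, γ_6=3 (in table at j=8).
x = i·n + j = 6·16 + 8 = 104.
Check: 204^104 ≡ 102 (mod 227).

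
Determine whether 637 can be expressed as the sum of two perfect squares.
14² + 21² (a=14, b=21)

Factorization: 637 = 7^2 × 13
By Fermat: n is sum of two squares iff every prime p ≡ 3 (mod 4) appears to even power.
All primes ≡ 3 (mod 4) appear to even power.
Search a = 0, 1, 2, … for 637 - a² a perfect square: first hit at a = 14: 637 - 196 = 441 = 21².
637 = 14² + 21² = 196 + 441 ✓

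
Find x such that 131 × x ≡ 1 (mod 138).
59

gcd(131, 138) = 1, so the inverse exists.
Extended Euclidean algorithm on (138, 131):
138 = 1 × 131 + 7  ⟹  7 = (1)·138 + (-1)·131
131 = 18 × 7 + 5  ⟹  5 = (-18)·138 + (19)·131
7 = 1 × 5 + 2  ⟹  2 = (19)·138 + (-20)·131
5 = 2 × 2 + 1  ⟹  1 = (-56)·138 + (59)·131
So (59)·131 ≡ 1 (mod 138), i.e. 131^(-1) ≡ 59 (mod 138).
Check: 131 × 59 = 7729 ≡ 1 (mod 138)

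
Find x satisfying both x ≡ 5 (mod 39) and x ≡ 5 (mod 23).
5

Using Chinese Remainder Theorem:
M = 39 × 23 = 897
M1 = 23, M2 = 39
y1 = 23^(-1) mod 39 = 17
y2 = 39^(-1) mod 23 = 13
x = (5×23×17 + 5×39×13) mod 897 = 5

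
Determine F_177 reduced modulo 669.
355

Matrix identity: Q^n = [[F_(n+1), F_n], [F_n, F_(n-1)]] with Q = [[1,1],[1,0]].
n = 177 = 10110001₂. Square-and-multiply, entries mod 669:
Q^1 = [[1,1],[1,0]]
Q^2 = (Q^1)² = [[2,1],[1,1]]
Q^5 = (Q^2)²·Q = [[8,5],[5,3]]
Q^11 = (Q^5)²·Q = [[144,89],[89,55]]
Q^22 = (Q^11)² = [[559,317],[317,242]]
Q^44 = (Q^22)² = [[197,366],[366,500]]
Q^88 = (Q^44)² = [[163,213],[213,619]]
Q^177 = (Q^88)²·Q = [[340,355],[355,654]]
F_177 mod 669 = Q^177[0][1] = 355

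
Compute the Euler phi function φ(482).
240

482 = 2 × 241
φ(n) = n × ∏(1 - 1/p) for each prime p dividing n
φ(482) = 482 × (1 - 1/2) × (1 - 1/241) = 240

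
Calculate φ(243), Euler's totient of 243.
162

243 = 3^5
φ(n) = n × ∏(1 - 1/p) for each prime p dividing n
φ(243) = 243 × (1 - 1/3) = 162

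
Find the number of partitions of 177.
522115831195

p(n) counts ways to write n as a sum of positive integers (order ignored).
Euler's pentagonal recurrence: p(k) = p(k-1) + p(k-2) - p(k-5) - p(k-7) + p(k-12) + p(k-15) - ... (offsets j(3j∓1)/2, signs ++--, p(0)=1, p(<0)=0).
DP table for k = 0..176: p(0)=1, p(1)=1, p(2)=2, p(3)=3, p(4)=5, p(5)=7, p(6)=11, p(7)=15, p(8)=22, p(9)=30, p(10)=42, p(11)=56, p(12)=77, p(13)=101, p(14)=135, p(15)=176, p(16)=231, p(17)=297, p(18)=385, p(19)=490, p(20)=627, p(21)=792, p(22)=1002, p(23)=1255, p(24)=1575, p(25)=1958, p(26)=2436, p(27)=3010, p(28)=3718, p(29)=4565, p(30)=5604, p(31)=6842, p(32)=8349, p(33)=10143, p(34)=12310, p(35)=14883, p(36)=17977, p(37)=21637, p(38)=26015, p(39)=31185, p(40)=37338, p(41)=44583, p(42)=53174, p(43)=63261, p(44)=75175, p(45)=89134, p(46)=105558, p(47)=124754, p(48)=147273, p(49)=173525, p(50)=204226, p(51)=239943, p(52)=281589, p(53)=329931, p(54)=386155, p(55)=451276, p(56)=526823, p(57)=614154, p(58)=715220, p(59)=831820, p(60)=966467, p(61)=1121505, p(62)=1300156, p(63)=1505499, p(64)=1741630, p(65)=2012558, p(66)=2323520, p(67)=2679689, p(68)=3087735, p(69)=3554345, p(70)=4087968, p(71)=4697205, p(72)=5392783, p(73)=6185689, p(74)=7089500, p(75)=8118264, p(76)=9289091, p(77)=10619863, p(78)=12132164, p(79)=13848650, p(80)=15796476, p(81)=18004327, p(82)=20506255, p(83)=23338469, p(84)=26543660, p(85)=30167357, p(86)=34262962, p(87)=38887673, p(88)=44108109, p(89)=49995925, p(90)=56634173, p(91)=64112359, p(92)=72533807, p(93)=82010177, p(94)=92669720, p(95)=104651419, p(96)=118114304, p(97)=133230930, p(98)=150198136, p(99)=169229875, p(100)=190569292, p(101)=214481126, p(102)=241265379, p(103)=271248950, p(104)=304801365, p(105)=342325709, p(106)=384276336, p(107)=431149389, p(108)=483502844, p(109)=541946240, p(110)=607163746, p(111)=679903203, p(112)=761002156, p(113)=851376628, p(114)=952050665, p(115)=1064144451, p(116)=1188908248, p(117)=1327710076, p(118)=1482074143, p(119)=1653668665, p(120)=1844349560, p(121)=2056148051, p(122)=2291320912, p(123)=2552338241, p(124)=2841940500, p(125)=3163127352, p(126)=3519222692, p(127)=3913864295, p(128)=4351078600, p(129)=4835271870, p(130)=5371315400, p(131)=5964539504, p(132)=6620830889, p(133)=7346629512, p(134)=8149040695, p(135)=9035836076, p(136)=10015581680, p(137)=11097645016, p(138)=12292341831, p(139)=13610949895, p(140)=15065878135, p(141)=16670689208, p(142)=18440293320, p(143)=20390982757, p(144)=22540654445, p(145)=24908858009, p(146)=27517052599, p(147)=30388671978, p(148)=33549419497, p(149)=37027355200, p(150)=40853235313, p(151)=45060624582, p(152)=49686288421, p(153)=54770336324, p(154)=60356673280, p(155)=66493182097, p(156)=73232243759, p(157)=80630964769, p(158)=88751778802, p(159)=97662728555, p(160)=107438159466, p(161)=118159068427, p(162)=129913904637, p(163)=142798995930, p(164)=156919475295, p(165)=172389800255, p(166)=189334822579, p(167)=207890420102, p(168)=228204732751, p(169)=250438925115, p(170)=274768617130, p(171)=301384802048, p(172)=330495499613, p(173)=362326859895, p(174)=397125074750, p(175)=435157697830, p(176)=476715857290.
Final step: p(177) = p(176) + p(175) - p(172) - p(170) + p(165) + p(162) - p(155) - p(151) + p(142) + p(137) - p(126) - p(120) + p(107) + p(100) - p(85) - p(77) + p(60) + p(51) - p(32) - p(22) + p(1)
= 476715857290 + 435157697830 - 330495499613 - 274768617130 + 172389800255 + 129913904637 - 66493182097 - 45060624582 + 18440293320 + 11097645016 - 3519222692 - 1844349560 + 431149389 + 190569292 - 30167357 - 10619863 + 966467 + 239943 - 8349 - 1002 + 1
= 522115831195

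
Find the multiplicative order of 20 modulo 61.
5

61 is prime, so ord(20) divides φ(61) = 60.
Divisors of 60: 1, 2, 3, 4, 5, 6, 10, 12, 15, 20, 30, 60.
Repeated squaring: 20^1 ≡ 20, 20^2 ≡ 34, 20^4 ≡ 58, 20^8 ≡ 9, 20^16 ≡ 20, 20^32 ≡ 34 (mod 61).
Test 20^d mod 61 for each divisor d in increasing order:
20^1 ≡ 20
20^2 ≡ 34
20^3 = 20^2·20^1 ≡ 9
20^4 ≡ 58
20^5 = 20^4·20^1 ≡ 1  ← first divisor giving 1
The order is 5.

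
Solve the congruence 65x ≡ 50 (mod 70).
x ≡ 4 (mod 14)

gcd(65, 70) = 5, which divides 50, so solutions exist.
Divide through by 5: 13x ≡ 10 (mod 14).
Find 13^(-1) mod 14 by the extended Euclidean algorithm:
14 = 1 × 13 + 1  ⟹  1 = (1)·14 + (-1)·13
So (-1)·13 ≡ 1 (mod 14), i.e. 13^(-1) ≡ -1 ≡ 13 (mod 14).
x ≡ 13 × 10 = 130 ≡ 4 (mod 14).
Check: 65 × 4 = 260 ≡ 50 (mod 70).
x ≡ 4 (mod 14), giving 5 solutions mod 70.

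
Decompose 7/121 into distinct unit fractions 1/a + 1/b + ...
1/18 + 1/436 + 1/474804

Greedy algorithm:
7/121: ceiling(121/7) = 18, use 1/18
5/2178: ceiling(2178/5) = 436, use 1/436
1/474804: ceiling(474804/1) = 474804, use 1/474804
Result: 7/121 = 1/18 + 1/436 + 1/474804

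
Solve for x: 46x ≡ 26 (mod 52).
x ≡ 13 (mod 26)

gcd(46, 52) = 2, which divides 26, so solutions exist.
Divide through by 2: 23x ≡ 13 (mod 26).
Find 23^(-1) mod 26 by the extended Euclidean algorithm:
26 = 1 × 23 + 3  ⟹  3 = (1)·26 + (-1)·23
23 = 7 × 3 + 2  ⟹  2 = (-7)·26 + (8)·23
3 = 1 × 2 + 1  ⟹  1 = (8)·26 + (-9)·23
So (-9)·23 ≡ 1 (mod 26), i.e. 23^(-1) ≡ -9 ≡ 17 (mod 26).
x ≡ 17 × 13 = 221 ≡ 13 (mod 26).
Check: 46 × 13 = 598 ≡ 26 (mod 52).
x ≡ 13 (mod 26), giving 2 solutions mod 52.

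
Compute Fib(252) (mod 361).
76

Matrix identity: Q^n = [[F_(n+1), F_n], [F_n, F_(n-1)]] with Q = [[1,1],[1,0]].
n = 252 = 11111100₂. Square-and-multiply, entries mod 361:
Q^1 = [[1,1],[1,0]]
Q^3 = (Q^1)²·Q = [[3,2],[2,1]]
Q^7 = (Q^3)²·Q = [[21,13],[13,8]]
Q^15 = (Q^7)²·Q = [[265,249],[249,16]]
Q^31 = (Q^15)²·Q = [[35,100],[100,296]]
Q^63 = (Q^31)²·Q = [[283,34],[34,249]]
Q^126 = (Q^63)² = [[20,38],[38,343]]
Q^252 = (Q^126)² = [[39,76],[76,324]]
F_252 mod 361 = Q^252[0][1] = 76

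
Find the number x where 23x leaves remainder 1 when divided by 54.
47

gcd(23, 54) = 1, so the inverse exists.
Extended Euclidean algorithm on (54, 23):
54 = 2 × 23 + 8  ⟹  8 = (1)·54 + (-2)·23
23 = 2 × 8 + 7  ⟹  7 = (-2)·54 + (5)·23
8 = 1 × 7 + 1  ⟹  1 = (3)·54 + (-7)·23
So (-7)·23 ≡ 1 (mod 54), i.e. 23^(-1) ≡ -7 ≡ 47 (mod 54).
Check: 23 × 47 = 1081 ≡ 1 (mod 54)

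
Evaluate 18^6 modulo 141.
63

Repeated squaring. Binary of 6 = 110.
18^1 ≡ 18 (mod 141); 18^2 ≡ 42 (mod 141); 18^4 ≡ 72 (mod 141)
18^6 = 18^2 × 18^4 ≡ 63 (mod 141)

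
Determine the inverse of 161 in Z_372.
305

gcd(161, 372) = 1, so the inverse exists.
Extended Euclidean algorithm on (372, 161):
372 = 2 × 161 + 50  ⟹  50 = (1)·372 + (-2)·161
161 = 3 × 50 + 11  ⟹  11 = (-3)·372 + (7)·161
50 = 4 × 11 + 6  ⟹  6 = (13)·372 + (-30)·161
11 = 1 × 6 + 5  ⟹  5 = (-16)·372 + (37)·161
6 = 1 × 5 + 1  ⟹  1 = (29)·372 + (-67)·161
So (-67)·161 ≡ 1 (mod 372), i.e. 161^(-1) ≡ -67 ≡ 305 (mod 372).
Check: 161 × 305 = 49105 ≡ 1 (mod 372)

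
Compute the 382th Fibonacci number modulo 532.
307

Matrix identity: Q^n = [[F_(n+1), F_n], [F_n, F_(n-1)]] with Q = [[1,1],[1,0]].
n = 382 = 101111110₂. Square-and-multiply, entries mod 532:
Q^1 = [[1,1],[1,0]]
Q^2 = (Q^1)² = [[2,1],[1,1]]
Q^5 = (Q^2)²·Q = [[8,5],[5,3]]
Q^11 = (Q^5)²·Q = [[144,89],[89,55]]
Q^23 = (Q^11)²·Q = [[84,461],[461,155]]
Q^47 = (Q^23)²·Q = [[448,393],[393,55]]
Q^95 = (Q^47)²·Q = [[84,309],[309,307]]
Q^191 = (Q^95)²·Q = [[448,393],[393,55]]
Q^382 = (Q^191)² = [[309,307],[307,2]]
F_382 mod 532 = Q^382[0][1] = 307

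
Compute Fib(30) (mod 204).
128

Matrix identity: Q^n = [[F_(n+1), F_n], [F_n, F_(n-1)]] with Q = [[1,1],[1,0]].
n = 30 = 11110₂. Square-and-multiply, entries mod 204:
Q^1 = [[1,1],[1,0]]
Q^3 = (Q^1)²·Q = [[3,2],[2,1]]
Q^7 = (Q^3)²·Q = [[21,13],[13,8]]
Q^15 = (Q^7)²·Q = [[171,202],[202,173]]
Q^30 = (Q^15)² = [[73,128],[128,149]]
F_30 mod 204 = Q^30[0][1] = 128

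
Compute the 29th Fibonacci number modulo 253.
133

Matrix identity: Q^n = [[F_(n+1), F_n], [F_n, F_(n-1)]] with Q = [[1,1],[1,0]].
n = 29 = 11101₂. Square-and-multiply, entries mod 253:
Q^1 = [[1,1],[1,0]]
Q^3 = (Q^1)²·Q = [[3,2],[2,1]]
Q^7 = (Q^3)²·Q = [[21,13],[13,8]]
Q^14 = (Q^7)² = [[104,124],[124,233]]
Q^29 = (Q^14)²·Q = [[176,133],[133,43]]
F_29 mod 253 = Q^29[0][1] = 133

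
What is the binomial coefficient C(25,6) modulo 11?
0

Using Lucas' theorem:
Write n=25 and k=6 in base 11:
n in base 11: [2, 3]
k in base 11: [0, 6]
C(25,6) mod 11 = ∏ C(n_i, k_i) mod 11
Digit binomials (mod 11): C(2,0) = 1; C(3,6) = 0 (k_i > n_i)
Product: 1 × 0 = 0 ≡ 0 (mod 11)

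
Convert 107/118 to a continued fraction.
[0; 1, 9, 1, 2, 1, 2]

Euclidean algorithm steps:
107 = 0 × 118 + 107
118 = 1 × 107 + 11
107 = 9 × 11 + 8
11 = 1 × 8 + 3
8 = 2 × 3 + 2
3 = 1 × 2 + 1
2 = 2 × 1 + 0
Continued fraction: [0; 1, 9, 1, 2, 1, 2]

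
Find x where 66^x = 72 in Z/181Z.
125

Baby-step giant-step with step n = ⌈√181⌉ = 14.
Baby steps 66^j mod 181 (j:value) for j=0..13: 0:1, 1:66, 2:12, 3:68, 4:144, 5:92, 6:99, 7:18, 8:102, 9:35, 10:138, 11:58, 12:27, 13:153.
Giant-step multiplier: 66^(-14) ≡ 66^(180-14) = 66^166 ≡ 100 (mod 181).
Giant steps γ_i = 72·100^i mod 181: γ_0=72, γ_1=141, γ_2=163, γ_3=10, γ_4=95, γ_5=88, γ_6=112, γ_7=159, γ_8=153 (in table at j=13).
x = i·n + j = 8·14 + 13 = 125.
Check: 66^125 ≡ 72 (mod 181).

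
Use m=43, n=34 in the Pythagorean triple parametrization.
(693, 2924, 3005)

Euclid's formula: a = m² - n², b = 2mn, c = m² + n²
m = 43, n = 34
a = 43² - 34² = 1849 - 1156 = 693
b = 2 × 43 × 34 = 2924
c = 43² + 34² = 1849 + 1156 = 3005
Verification: 693² + 2924² = 480249 + 8549776 = 9030025 = 3005² ✓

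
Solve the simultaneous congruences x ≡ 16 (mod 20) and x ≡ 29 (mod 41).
316

Using Chinese Remainder Theorem:
M = 20 × 41 = 820
M1 = 41, M2 = 20
y1 = 41^(-1) mod 20 = 1
y2 = 20^(-1) mod 41 = 39
x = (16×41×1 + 29×20×39) mod 820 = 316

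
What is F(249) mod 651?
34

Matrix identity: Q^n = [[F_(n+1), F_n], [F_n, F_(n-1)]] with Q = [[1,1],[1,0]].
n = 249 = 11111001₂. Square-and-multiply, entries mod 651:
Q^1 = [[1,1],[1,0]]
Q^3 = (Q^1)²·Q = [[3,2],[2,1]]
Q^7 = (Q^3)²·Q = [[21,13],[13,8]]
Q^15 = (Q^7)²·Q = [[336,610],[610,377]]
Q^31 = (Q^15)²·Q = [[63,1],[1,62]]
Q^62 = (Q^31)² = [[64,125],[125,590]]
Q^124 = (Q^62)² = [[191,375],[375,467]]
Q^249 = (Q^124)²·Q = [[55,34],[34,21]]
F_249 mod 651 = Q^249[0][1] = 34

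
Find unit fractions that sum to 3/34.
1/12 + 1/204

Greedy algorithm:
3/34: ceiling(34/3) = 12, use 1/12
1/204: ceiling(204/1) = 204, use 1/204
Result: 3/34 = 1/12 + 1/204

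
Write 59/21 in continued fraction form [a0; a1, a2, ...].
[2; 1, 4, 4]

Euclidean algorithm steps:
59 = 2 × 21 + 17
21 = 1 × 17 + 4
17 = 4 × 4 + 1
4 = 4 × 1 + 0
Continued fraction: [2; 1, 4, 4]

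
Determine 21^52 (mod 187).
1

Repeated squaring. Binary of 52 = 110100.
21^1 ≡ 21 (mod 187); 21^2 ≡ 67 (mod 187); 21^4 ≡ 1 (mod 187); 21^8 ≡ 1 (mod 187); 21^16 ≡ 1 (mod 187); 21^32 ≡ 1 (mod 187)
21^52 = 21^4 × 21^16 × 21^32 ≡ 1 (mod 187)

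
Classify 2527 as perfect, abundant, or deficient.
deficient

Proper divisors of 2527: sum = 1 + 7 + 19 + 133 + 361 = 521
Since 521 < 2527, 2527 is deficient.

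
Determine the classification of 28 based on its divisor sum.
perfect

Proper divisors of 28: sum = 1 + 2 + 4 + 7 + 14 = 28
Since 28 = 28, 28 is perfect.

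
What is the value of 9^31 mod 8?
1

Repeated squaring. Binary of 31 = 11111.
9^1 ≡ 1 (mod 8); 9^2 ≡ 1 (mod 8); 9^4 ≡ 1 (mod 8); 9^8 ≡ 1 (mod 8); 9^16 ≡ 1 (mod 8)
9^31 = 9^1 × 9^2 × 9^4 × 9^8 × 9^16 ≡ 1 (mod 8)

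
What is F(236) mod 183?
180

Matrix identity: Q^n = [[F_(n+1), F_n], [F_n, F_(n-1)]] with Q = [[1,1],[1,0]].
n = 236 = 11101100₂. Square-and-multiply, entries mod 183:
Q^1 = [[1,1],[1,0]]
Q^3 = (Q^1)²·Q = [[3,2],[2,1]]
Q^7 = (Q^3)²·Q = [[21,13],[13,8]]
Q^14 = (Q^7)² = [[61,11],[11,50]]
Q^29 = (Q^14)²·Q = [[122,182],[182,123]]
Q^59 = (Q^29)²·Q = [[0,62],[62,121]]
Q^118 = (Q^59)² = [[1,182],[182,2]]
Q^236 = (Q^118)² = [[2,180],[180,5]]
F_236 mod 183 = Q^236[0][1] = 180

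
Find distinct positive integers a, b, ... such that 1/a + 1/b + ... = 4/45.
1/12 + 1/180

Greedy algorithm:
4/45: ceiling(45/4) = 12, use 1/12
1/180: ceiling(180/1) = 180, use 1/180
Result: 4/45 = 1/12 + 1/180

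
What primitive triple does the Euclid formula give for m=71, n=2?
(5037, 284, 5045)

Euclid's formula: a = m² - n², b = 2mn, c = m² + n²
m = 71, n = 2
a = 71² - 2² = 5041 - 4 = 5037
b = 2 × 71 × 2 = 284
c = 71² + 2² = 5041 + 4 = 5045
Verification: 5037² + 284² = 25371369 + 80656 = 25452025 = 5045² ✓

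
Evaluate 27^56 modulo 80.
1

Repeated squaring. Binary of 56 = 111000.
27^1 ≡ 27 (mod 80); 27^2 ≡ 9 (mod 80); 27^4 ≡ 1 (mod 80); 27^8 ≡ 1 (mod 80); 27^16 ≡ 1 (mod 80); 27^32 ≡ 1 (mod 80)
27^56 = 27^8 × 27^16 × 27^32 ≡ 1 (mod 80)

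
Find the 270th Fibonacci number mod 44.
0

Matrix identity: Q^n = [[F_(n+1), F_n], [F_n, F_(n-1)]] with Q = [[1,1],[1,0]].
n = 270 = 100001110₂. Square-and-multiply, entries mod 44:
Q^1 = [[1,1],[1,0]]
Q^2 = (Q^1)² = [[2,1],[1,1]]
Q^4 = (Q^2)² = [[5,3],[3,2]]
Q^8 = (Q^4)² = [[34,21],[21,13]]
Q^16 = (Q^8)² = [[13,19],[19,38]]
Q^33 = (Q^16)²·Q = [[3,2],[2,1]]
Q^67 = (Q^33)²·Q = [[21,13],[13,8]]
Q^135 = (Q^67)²·Q = [[19,38],[38,25]]
Q^270 = (Q^135)² = [[1,0],[0,1]]
F_270 mod 44 = Q^270[0][1] = 0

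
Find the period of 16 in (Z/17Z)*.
2

17 is prime, so ord(16) divides φ(17) = 16.
Divisors of 16: 1, 2, 4, 8, 16.
Repeated squaring: 16^1 ≡ 16, 16^2 ≡ 1, 16^4 ≡ 1, 16^8 ≡ 1, 16^16 ≡ 1 (mod 17).
Test 16^d mod 17 for each divisor d in increasing order:
16^1 ≡ 16
16^2 ≡ 1  ← first divisor giving 1
The order is 2.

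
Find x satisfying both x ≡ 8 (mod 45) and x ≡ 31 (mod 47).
548

Using Chinese Remainder Theorem:
M = 45 × 47 = 2115
M1 = 47, M2 = 45
y1 = 47^(-1) mod 45 = 23
y2 = 45^(-1) mod 47 = 23
x = (8×47×23 + 31×45×23) mod 2115 = 548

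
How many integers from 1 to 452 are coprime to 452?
224

452 = 2^2 × 113
φ(n) = n × ∏(1 - 1/p) for each prime p dividing n
φ(452) = 452 × (1 - 1/2) × (1 - 1/113) = 224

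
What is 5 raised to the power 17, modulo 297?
146

Repeated squaring. Binary of 17 = 10001.
5^1 ≡ 5 (mod 297); 5^2 ≡ 25 (mod 297); 5^4 ≡ 31 (mod 297); 5^8 ≡ 70 (mod 297); 5^16 ≡ 148 (mod 297)
5^17 = 5^1 × 5^16 ≡ 146 (mod 297)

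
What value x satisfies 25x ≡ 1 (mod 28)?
9

gcd(25, 28) = 1, so the inverse exists.
Extended Euclidean algorithm on (28, 25):
28 = 1 × 25 + 3  ⟹  3 = (1)·28 + (-1)·25
25 = 8 × 3 + 1  ⟹  1 = (-8)·28 + (9)·25
So (9)·25 ≡ 1 (mod 28), i.e. 25^(-1) ≡ 9 (mod 28).
Check: 25 × 9 = 225 ≡ 1 (mod 28)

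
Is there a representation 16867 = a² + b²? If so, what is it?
Not possible

Factorization: 16867 = 101 × 167
By Fermat: n is sum of two squares iff every prime p ≡ 3 (mod 4) appears to even power.
Prime(s) ≡ 3 (mod 4) with odd exponent: [(167, 1)]
Therefore 16867 cannot be expressed as a² + b².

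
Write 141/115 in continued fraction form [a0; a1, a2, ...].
[1; 4, 2, 2, 1, 3]

Euclidean algorithm steps:
141 = 1 × 115 + 26
115 = 4 × 26 + 11
26 = 2 × 11 + 4
11 = 2 × 4 + 3
4 = 1 × 3 + 1
3 = 3 × 1 + 0
Continued fraction: [1; 4, 2, 2, 1, 3]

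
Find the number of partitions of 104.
304801365

p(n) counts ways to write n as a sum of positive integers (order ignored).
Euler's pentagonal recurrence: p(k) = p(k-1) + p(k-2) - p(k-5) - p(k-7) + p(k-12) + p(k-15) - ... (offsets j(3j∓1)/2, signs ++--, p(0)=1, p(<0)=0).
DP table for k = 0..103: p(0)=1, p(1)=1, p(2)=2, p(3)=3, p(4)=5, p(5)=7, p(6)=11, p(7)=15, p(8)=22, p(9)=30, p(10)=42, p(11)=56, p(12)=77, p(13)=101, p(14)=135, p(15)=176, p(16)=231, p(17)=297, p(18)=385, p(19)=490, p(20)=627, p(21)=792, p(22)=1002, p(23)=1255, p(24)=1575, p(25)=1958, p(26)=2436, p(27)=3010, p(28)=3718, p(29)=4565, p(30)=5604, p(31)=6842, p(32)=8349, p(33)=10143, p(34)=12310, p(35)=14883, p(36)=17977, p(37)=21637, p(38)=26015, p(39)=31185, p(40)=37338, p(41)=44583, p(42)=53174, p(43)=63261, p(44)=75175, p(45)=89134, p(46)=105558, p(47)=124754, p(48)=147273, p(49)=173525, p(50)=204226, p(51)=239943, p(52)=281589, p(53)=329931, p(54)=386155, p(55)=451276, p(56)=526823, p(57)=614154, p(58)=715220, p(59)=831820, p(60)=966467, p(61)=1121505, p(62)=1300156, p(63)=1505499, p(64)=1741630, p(65)=2012558, p(66)=2323520, p(67)=2679689, p(68)=3087735, p(69)=3554345, p(70)=4087968, p(71)=4697205, p(72)=5392783, p(73)=6185689, p(74)=7089500, p(75)=8118264, p(76)=9289091, p(77)=10619863, p(78)=12132164, p(79)=13848650, p(80)=15796476, p(81)=18004327, p(82)=20506255, p(83)=23338469, p(84)=26543660, p(85)=30167357, p(86)=34262962, p(87)=38887673, p(88)=44108109, p(89)=49995925, p(90)=56634173, p(91)=64112359, p(92)=72533807, p(93)=82010177, p(94)=92669720, p(95)=104651419, p(96)=118114304, p(97)=133230930, p(98)=150198136, p(99)=169229875, p(100)=190569292, p(101)=214481126, p(102)=241265379, p(103)=271248950.
Final step: p(104) = p(103) + p(102) - p(99) - p(97) + p(92) + p(89) - p(82) - p(78) + p(69) + p(64) - p(53) - p(47) + p(34) + p(27) - p(12) - p(4)
= 271248950 + 241265379 - 169229875 - 133230930 + 72533807 + 49995925 - 20506255 - 12132164 + 3554345 + 1741630 - 329931 - 124754 + 12310 + 3010 - 77 - 5
= 304801365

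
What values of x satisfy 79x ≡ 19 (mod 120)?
x ≡ 61 (mod 120)

gcd(79, 120) = 1, which divides 19, so solutions exist.
Find 79^(-1) mod 120 by the extended Euclidean algorithm:
120 = 1 × 79 + 41  ⟹  41 = (1)·120 + (-1)·79
79 = 1 × 41 + 38  ⟹  38 = (-1)·120 + (2)·79
41 = 1 × 38 + 3  ⟹  3 = (2)·120 + (-3)·79
38 = 12 × 3 + 2  ⟹  2 = (-25)·120 + (38)·79
3 = 1 × 2 + 1  ⟹  1 = (27)·120 + (-41)·79
So (-41)·79 ≡ 1 (mod 120), i.e. 79^(-1) ≡ -41 ≡ 79 (mod 120).
x ≡ 79 × 19 = 1501 ≡ 61 (mod 120).
Check: 79 × 61 = 4819 ≡ 19 (mod 120).
Unique solution: x ≡ 61 (mod 120)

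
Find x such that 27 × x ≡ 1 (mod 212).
55

gcd(27, 212) = 1, so the inverse exists.
Extended Euclidean algorithm on (212, 27):
212 = 7 × 27 + 23  ⟹  23 = (1)·212 + (-7)·27
27 = 1 × 23 + 4  ⟹  4 = (-1)·212 + (8)·27
23 = 5 × 4 + 3  ⟹  3 = (6)·212 + (-47)·27
4 = 1 × 3 + 1  ⟹  1 = (-7)·212 + (55)·27
So (55)·27 ≡ 1 (mod 212), i.e. 27^(-1) ≡ 55 (mod 212).
Check: 27 × 55 = 1485 ≡ 1 (mod 212)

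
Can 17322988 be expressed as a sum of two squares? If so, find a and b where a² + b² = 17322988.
Not possible

Factorization: 17322988 = 2^2 × 163^3
By Fermat: n is sum of two squares iff every prime p ≡ 3 (mod 4) appears to even power.
Prime(s) ≡ 3 (mod 4) with odd exponent: [(163, 3)]
Therefore 17322988 cannot be expressed as a² + b².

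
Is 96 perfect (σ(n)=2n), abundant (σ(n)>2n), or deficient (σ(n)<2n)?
abundant

Proper divisors of 96: sum = 1 + 2 + 3 + 4 + 6 + 8 + 12 + 16 + 24 + 32 + 48 = 156
Since 156 > 96, 96 is abundant.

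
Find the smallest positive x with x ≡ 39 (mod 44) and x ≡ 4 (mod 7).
39

Using Chinese Remainder Theorem:
M = 44 × 7 = 308
M1 = 7, M2 = 44
y1 = 7^(-1) mod 44 = 19
y2 = 44^(-1) mod 7 = 4
x = (39×7×19 + 4×44×4) mod 308 = 39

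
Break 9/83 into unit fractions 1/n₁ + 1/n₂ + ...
1/10 + 1/119 + 1/32924 + 1/1625951740

Greedy algorithm:
9/83: ceiling(83/9) = 10, use 1/10
7/830: ceiling(830/7) = 119, use 1/119
3/98770: ceiling(98770/3) = 32924, use 1/32924
1/1625951740: ceiling(1625951740/1) = 1625951740, use 1/1625951740
Result: 9/83 = 1/10 + 1/119 + 1/32924 + 1/1625951740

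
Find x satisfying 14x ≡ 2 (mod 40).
x ≡ 3 (mod 20)

gcd(14, 40) = 2, which divides 2, so solutions exist.
Divide through by 2: 7x ≡ 1 (mod 20).
Find 7^(-1) mod 20 by the extended Euclidean algorithm:
20 = 2 × 7 + 6  ⟹  6 = (1)·20 + (-2)·7
7 = 1 × 6 + 1  ⟹  1 = (-1)·20 + (3)·7
So (3)·7 ≡ 1 (mod 20), i.e. 7^(-1) ≡ 3 (mod 20).
x ≡ 3 × 1 = 3 ≡ 3 (mod 20).
Check: 14 × 3 = 42 ≡ 2 (mod 40).
x ≡ 3 (mod 20), giving 2 solutions mod 40.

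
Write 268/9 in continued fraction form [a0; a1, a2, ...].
[29; 1, 3, 2]

Euclidean algorithm steps:
268 = 29 × 9 + 7
9 = 1 × 7 + 2
7 = 3 × 2 + 1
2 = 2 × 1 + 0
Continued fraction: [29; 1, 3, 2]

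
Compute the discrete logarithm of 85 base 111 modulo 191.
78

Baby-step giant-step with step n = ⌈√191⌉ = 14.
Baby steps 111^j mod 191 (j:value) for j=0..13: 0:1, 1:111, 2:97, 3:71, 4:50, 5:11, 6:75, 7:112, 8:17, 9:168, 10:121, 11:61, 12:86, 13:187.
Giant-step multiplier: 111^(-14) ≡ 111^(190-14) = 111^176 ≡ 77 (mod 191).
Giant steps γ_i = 85·77^i mod 191: γ_0=85, γ_1=51, γ_2=107, γ_3=26, γ_4=92, γ_5=17 (in table at j=8).
x = i·n + j = 5·14 + 8 = 78.
Check: 111^78 ≡ 85 (mod 191).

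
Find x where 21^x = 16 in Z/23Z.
4

Baby-step giant-step with step n = ⌈√23⌉ = 5.
Baby steps 21^j mod 23 (j:value) for j=0..4: 0:1, 1:21, 2:4, 3:15, 4:16.
h = 16 is already in the table at j=4, so x = 4.
Check: 21^4 ≡ 16 (mod 23).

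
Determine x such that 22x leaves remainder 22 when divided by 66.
x ≡ 1 (mod 3)

gcd(22, 66) = 22, which divides 22, so solutions exist.
Divide through by 22: x ≡ 1 (mod 3).
The coefficient of x is now 1, so x ≡ 1 (mod 3).
Check: 22 × 1 = 22 ≡ 22 (mod 66).
x ≡ 1 (mod 3), giving 22 solutions mod 66.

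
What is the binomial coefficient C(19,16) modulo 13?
7

Using Lucas' theorem:
Write n=19 and k=16 in base 13:
n in base 13: [1, 6]
k in base 13: [1, 3]
C(19,16) mod 13 = ∏ C(n_i, k_i) mod 13
Digit binomials (mod 13): C(1,1) = 1; C(6,3) = 20 ≡ 7
Product: 1 × 7 = 7 ≡ 7 (mod 13)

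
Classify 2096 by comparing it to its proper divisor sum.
deficient

Proper divisors of 2096: sum = 1 + 2 + 4 + 8 + 16 + 131 + 262 + 524 + 1048 = 1996
Since 1996 < 2096, 2096 is deficient.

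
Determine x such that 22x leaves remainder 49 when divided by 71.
x ≡ 70 (mod 71)

gcd(22, 71) = 1, which divides 49, so solutions exist.
Find 22^(-1) mod 71 by the extended Euclidean algorithm:
71 = 3 × 22 + 5  ⟹  5 = (1)·71 + (-3)·22
22 = 4 × 5 + 2  ⟹  2 = (-4)·71 + (13)·22
5 = 2 × 2 + 1  ⟹  1 = (9)·71 + (-29)·22
So (-29)·22 ≡ 1 (mod 71), i.e. 22^(-1) ≡ -29 ≡ 42 (mod 71).
x ≡ 42 × 49 = 2058 ≡ 70 (mod 71).
Check: 22 × 70 = 1540 ≡ 49 (mod 71).
Unique solution: x ≡ 70 (mod 71)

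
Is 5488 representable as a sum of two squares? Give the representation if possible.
Not possible

Factorization: 5488 = 2^4 × 7^3
By Fermat: n is sum of two squares iff every prime p ≡ 3 (mod 4) appears to even power.
Prime(s) ≡ 3 (mod 4) with odd exponent: [(7, 3)]
Therefore 5488 cannot be expressed as a² + b².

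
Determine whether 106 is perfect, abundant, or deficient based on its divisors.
deficient

Proper divisors of 106: sum = 1 + 2 + 53 = 56
Since 56 < 106, 106 is deficient.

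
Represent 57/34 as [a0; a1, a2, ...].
[1; 1, 2, 11]

Euclidean algorithm steps:
57 = 1 × 34 + 23
34 = 1 × 23 + 11
23 = 2 × 11 + 1
11 = 11 × 1 + 0
Continued fraction: [1; 1, 2, 11]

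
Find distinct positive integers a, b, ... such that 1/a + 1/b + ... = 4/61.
1/16 + 1/326 + 1/159088

Greedy algorithm:
4/61: ceiling(61/4) = 16, use 1/16
3/976: ceiling(976/3) = 326, use 1/326
1/159088: ceiling(159088/1) = 159088, use 1/159088
Result: 4/61 = 1/16 + 1/326 + 1/159088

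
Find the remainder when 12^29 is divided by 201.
69

Repeated squaring. Binary of 29 = 11101.
12^1 ≡ 12 (mod 201); 12^2 ≡ 144 (mod 201); 12^4 ≡ 33 (mod 201); 12^8 ≡ 84 (mod 201); 12^16 ≡ 21 (mod 201)
12^29 = 12^1 × 12^4 × 12^8 × 12^16 ≡ 69 (mod 201)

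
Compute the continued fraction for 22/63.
[0; 2, 1, 6, 3]

Euclidean algorithm steps:
22 = 0 × 63 + 22
63 = 2 × 22 + 19
22 = 1 × 19 + 3
19 = 6 × 3 + 1
3 = 3 × 1 + 0
Continued fraction: [0; 2, 1, 6, 3]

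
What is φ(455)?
288

455 = 5 × 7 × 13
φ(n) = n × ∏(1 - 1/p) for each prime p dividing n
φ(455) = 455 × (1 - 1/5) × (1 - 1/7) × (1 - 1/13) = 288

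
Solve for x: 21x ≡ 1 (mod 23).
11

gcd(21, 23) = 1, so the inverse exists.
Extended Euclidean algorithm on (23, 21):
23 = 1 × 21 + 2  ⟹  2 = (1)·23 + (-1)·21
21 = 10 × 2 + 1  ⟹  1 = (-10)·23 + (11)·21
So (11)·21 ≡ 1 (mod 23), i.e. 21^(-1) ≡ 11 (mod 23).
Check: 21 × 11 = 231 ≡ 1 (mod 23)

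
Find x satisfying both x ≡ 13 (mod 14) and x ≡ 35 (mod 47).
223

Using Chinese Remainder Theorem:
M = 14 × 47 = 658
M1 = 47, M2 = 14
y1 = 47^(-1) mod 14 = 3
y2 = 14^(-1) mod 47 = 37
x = (13×47×3 + 35×14×37) mod 658 = 223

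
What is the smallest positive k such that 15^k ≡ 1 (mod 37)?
36

37 is prime, so ord(15) divides φ(37) = 36.
Divisors of 36: 1, 2, 3, 4, 6, 9, 12, 18, 36.
Repeated squaring: 15^1 ≡ 15, 15^2 ≡ 3, 15^4 ≡ 9, 15^8 ≡ 7, 15^16 ≡ 12, 15^32 ≡ 33 (mod 37).
Test 15^d mod 37 for each divisor d in increasing order:
15^1 ≡ 15
15^2 ≡ 3
15^3 = 15^2·15^1 ≡ 8
15^4 ≡ 9
15^6 = 15^4·15^2 ≡ 27
15^9 = 15^8·15^1 ≡ 31
15^12 = 15^8·15^4 ≡ 26
15^18 = 15^16·15^2 ≡ 36
15^36 = 15^32·15^4 ≡ 1  ← first divisor giving 1
The order is 36.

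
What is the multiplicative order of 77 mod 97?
32

97 is prime, so ord(77) divides φ(97) = 96.
Divisors of 96: 1, 2, 3, 4, 6, 8, 12, 16, 24, 32, 48, 96.
Repeated squaring: 77^1 ≡ 77, 77^2 ≡ 12, 77^4 ≡ 47, 77^8 ≡ 75, 77^16 ≡ 96, 77^32 ≡ 1, 77^64 ≡ 1 (mod 97).
Test 77^d mod 97 for each divisor d in increasing order:
77^1 ≡ 77
77^2 ≡ 12
77^3 = 77^2·77^1 ≡ 51
77^4 ≡ 47
77^6 = 77^4·77^2 ≡ 79
77^8 ≡ 75
77^12 = 77^8·77^4 ≡ 33
77^16 ≡ 96
77^24 = 77^16·77^8 ≡ 22
77^32 ≡ 1  ← first divisor giving 1
The order is 32.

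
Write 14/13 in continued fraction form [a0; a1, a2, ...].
[1; 13]

Euclidean algorithm steps:
14 = 1 × 13 + 1
13 = 13 × 1 + 0
Continued fraction: [1; 13]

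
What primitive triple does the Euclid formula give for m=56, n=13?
(2967, 1456, 3305)

Euclid's formula: a = m² - n², b = 2mn, c = m² + n²
m = 56, n = 13
a = 56² - 13² = 3136 - 169 = 2967
b = 2 × 56 × 13 = 1456
c = 56² + 13² = 3136 + 169 = 3305
Verification: 2967² + 1456² = 8803089 + 2119936 = 10923025 = 3305² ✓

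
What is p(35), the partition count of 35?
14883

p(n) counts ways to write n as a sum of positive integers (order ignored).
Euler's pentagonal recurrence: p(k) = p(k-1) + p(k-2) - p(k-5) - p(k-7) + p(k-12) + p(k-15) - ... (offsets j(3j∓1)/2, signs ++--, p(0)=1, p(<0)=0).
DP table for k = 0..34: p(0)=1, p(1)=1, p(2)=2, p(3)=3, p(4)=5, p(5)=7, p(6)=11, p(7)=15, p(8)=22, p(9)=30, p(10)=42, p(11)=56, p(12)=77, p(13)=101, p(14)=135, p(15)=176, p(16)=231, p(17)=297, p(18)=385, p(19)=490, p(20)=627, p(21)=792, p(22)=1002, p(23)=1255, p(24)=1575, p(25)=1958, p(26)=2436, p(27)=3010, p(28)=3718, p(29)=4565, p(30)=5604, p(31)=6842, p(32)=8349, p(33)=10143, p(34)=12310.
Final step: p(35) = p(34) + p(33) - p(30) - p(28) + p(23) + p(20) - p(13) - p(9) + p(0)
= 12310 + 10143 - 5604 - 3718 + 1255 + 627 - 101 - 30 + 1
= 14883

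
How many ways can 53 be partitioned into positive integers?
329931

p(n) counts ways to write n as a sum of positive integers (order ignored).
Euler's pentagonal recurrence: p(k) = p(k-1) + p(k-2) - p(k-5) - p(k-7) + p(k-12) + p(k-15) - ... (offsets j(3j∓1)/2, signs ++--, p(0)=1, p(<0)=0).
DP table for k = 0..52: p(0)=1, p(1)=1, p(2)=2, p(3)=3, p(4)=5, p(5)=7, p(6)=11, p(7)=15, p(8)=22, p(9)=30, p(10)=42, p(11)=56, p(12)=77, p(13)=101, p(14)=135, p(15)=176, p(16)=231, p(17)=297, p(18)=385, p(19)=490, p(20)=627, p(21)=792, p(22)=1002, p(23)=1255, p(24)=1575, p(25)=1958, p(26)=2436, p(27)=3010, p(28)=3718, p(29)=4565, p(30)=5604, p(31)=6842, p(32)=8349, p(33)=10143, p(34)=12310, p(35)=14883, p(36)=17977, p(37)=21637, p(38)=26015, p(39)=31185, p(40)=37338, p(41)=44583, p(42)=53174, p(43)=63261, p(44)=75175, p(45)=89134, p(46)=105558, p(47)=124754, p(48)=147273, p(49)=173525, p(50)=204226, p(51)=239943, p(52)=281589.
Final step: p(53) = p(52) + p(51) - p(48) - p(46) + p(41) + p(38) - p(31) - p(27) + p(18) + p(13) - p(2)
= 281589 + 239943 - 147273 - 105558 + 44583 + 26015 - 6842 - 3010 + 385 + 101 - 2
= 329931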